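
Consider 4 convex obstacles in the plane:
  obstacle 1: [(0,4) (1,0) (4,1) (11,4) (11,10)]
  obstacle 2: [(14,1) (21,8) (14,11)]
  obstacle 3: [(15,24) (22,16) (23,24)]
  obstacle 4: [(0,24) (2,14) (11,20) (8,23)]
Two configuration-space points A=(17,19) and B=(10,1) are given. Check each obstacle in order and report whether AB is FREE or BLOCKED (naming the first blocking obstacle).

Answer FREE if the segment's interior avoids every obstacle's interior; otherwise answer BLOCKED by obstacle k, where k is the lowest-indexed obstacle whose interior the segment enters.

FREE

Obstacle 1 [(0,4) (1,0) (4,1) (11,4) (11,10)]:
  edge (0,4)–(1,0): clear
  edge (1,0)–(4,1): clear
  edge (4,1)–(11,4): clear
  edge (11,4)–(11,10): clear
  edge (11,10)–(0,4): clear
  midpoint (27/2,10) outside
  → clear
Obstacle 2 [(14,1) (21,8) (14,11)]:
  edge (14,1)–(21,8): clear
  edge (21,8)–(14,11): clear
  edge (14,11)–(14,1): clear
  midpoint (27/2,10) outside
  → clear
Obstacle 3 [(15,24) (22,16) (23,24)]:
  edge (15,24)–(22,16): clear
  edge (22,16)–(23,24): clear
  edge (23,24)–(15,24): clear
  midpoint (27/2,10) outside
  → clear
Obstacle 4 [(0,24) (2,14) (11,20) (8,23)]:
  edge (0,24)–(2,14): clear
  edge (2,14)–(11,20): clear
  edge (11,20)–(8,23): clear
  edge (8,23)–(0,24): clear
  midpoint (27/2,10) outside
  → clear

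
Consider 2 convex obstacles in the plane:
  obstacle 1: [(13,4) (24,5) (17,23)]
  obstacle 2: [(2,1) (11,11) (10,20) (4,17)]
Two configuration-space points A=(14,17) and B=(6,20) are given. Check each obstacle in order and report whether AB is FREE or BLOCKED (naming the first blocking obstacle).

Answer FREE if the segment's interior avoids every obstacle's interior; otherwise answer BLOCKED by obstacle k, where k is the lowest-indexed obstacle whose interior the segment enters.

Obstacle 1 [(13,4) (24,5) (17,23)]:
  edge (13,4)–(24,5): clear
  edge (24,5)–(17,23): clear
  edge (17,23)–(13,4): clear
  midpoint (10,37/2) outside
  → clear
Obstacle 2 [(2,1) (11,11) (10,20) (4,17)]:
  edge (2,1)–(11,11): clear
  edge (11,11)–(10,20): crosses AB
  edge (10,20)–(4,17): crosses AB
  edge (4,17)–(2,1): clear
  → BLOCKED

BLOCKED by obstacle 2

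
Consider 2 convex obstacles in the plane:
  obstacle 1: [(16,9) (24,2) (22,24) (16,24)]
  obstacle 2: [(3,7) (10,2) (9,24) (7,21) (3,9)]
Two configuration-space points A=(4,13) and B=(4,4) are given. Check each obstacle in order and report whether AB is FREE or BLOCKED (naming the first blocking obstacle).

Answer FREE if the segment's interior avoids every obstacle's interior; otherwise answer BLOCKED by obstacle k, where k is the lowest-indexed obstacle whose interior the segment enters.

Obstacle 1 [(16,9) (24,2) (22,24) (16,24)]:
  edge (16,9)–(24,2): clear
  edge (24,2)–(22,24): clear
  edge (22,24)–(16,24): clear
  edge (16,24)–(16,9): clear
  midpoint (4,17/2) outside
  → clear
Obstacle 2 [(3,7) (10,2) (9,24) (7,21) (3,9)]:
  edge (3,7)–(10,2): crosses AB
  edge (10,2)–(9,24): clear
  edge (9,24)–(7,21): clear
  edge (7,21)–(3,9): crosses AB
  edge (3,9)–(3,7): clear
  → BLOCKED

BLOCKED by obstacle 2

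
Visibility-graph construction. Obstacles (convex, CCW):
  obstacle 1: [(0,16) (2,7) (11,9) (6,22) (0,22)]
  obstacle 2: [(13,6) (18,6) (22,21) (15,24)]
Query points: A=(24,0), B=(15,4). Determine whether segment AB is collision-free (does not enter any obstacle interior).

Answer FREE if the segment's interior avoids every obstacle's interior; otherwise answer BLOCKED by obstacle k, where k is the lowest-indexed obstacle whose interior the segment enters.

Obstacle 1 [(0,16) (2,7) (11,9) (6,22) (0,22)]:
  edge (0,16)–(2,7): clear
  edge (2,7)–(11,9): clear
  edge (11,9)–(6,22): clear
  edge (6,22)–(0,22): clear
  edge (0,22)–(0,16): clear
  midpoint (39/2,2) outside
  → clear
Obstacle 2 [(13,6) (18,6) (22,21) (15,24)]:
  edge (13,6)–(18,6): clear
  edge (18,6)–(22,21): clear
  edge (22,21)–(15,24): clear
  edge (15,24)–(13,6): clear
  midpoint (39/2,2) outside
  → clear

FREE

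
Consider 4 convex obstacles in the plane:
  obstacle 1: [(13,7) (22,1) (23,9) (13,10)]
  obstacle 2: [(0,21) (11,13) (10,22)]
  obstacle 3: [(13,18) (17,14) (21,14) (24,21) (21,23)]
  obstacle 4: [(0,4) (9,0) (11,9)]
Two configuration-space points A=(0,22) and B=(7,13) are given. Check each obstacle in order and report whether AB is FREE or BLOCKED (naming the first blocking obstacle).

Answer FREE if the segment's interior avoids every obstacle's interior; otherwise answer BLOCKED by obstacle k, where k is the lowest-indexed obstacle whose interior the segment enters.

BLOCKED by obstacle 2

Obstacle 1 [(13,7) (22,1) (23,9) (13,10)]:
  edge (13,7)–(22,1): clear
  edge (22,1)–(23,9): clear
  edge (23,9)–(13,10): clear
  edge (13,10)–(13,7): clear
  midpoint (7/2,35/2) outside
  → clear
Obstacle 2 [(0,21) (11,13) (10,22)]:
  edge (0,21)–(11,13): crosses AB
  edge (11,13)–(10,22): clear
  edge (10,22)–(0,21): crosses AB
  → BLOCKED
Obstacle 3 [(13,18) (17,14) (21,14) (24,21) (21,23)]:
  edge (13,18)–(17,14): clear
  edge (17,14)–(21,14): clear
  edge (21,14)–(24,21): clear
  edge (24,21)–(21,23): clear
  edge (21,23)–(13,18): clear
  midpoint (7/2,35/2) outside
  → clear
Obstacle 4 [(0,4) (9,0) (11,9)]:
  edge (0,4)–(9,0): clear
  edge (9,0)–(11,9): clear
  edge (11,9)–(0,4): clear
  midpoint (7/2,35/2) outside
  → clear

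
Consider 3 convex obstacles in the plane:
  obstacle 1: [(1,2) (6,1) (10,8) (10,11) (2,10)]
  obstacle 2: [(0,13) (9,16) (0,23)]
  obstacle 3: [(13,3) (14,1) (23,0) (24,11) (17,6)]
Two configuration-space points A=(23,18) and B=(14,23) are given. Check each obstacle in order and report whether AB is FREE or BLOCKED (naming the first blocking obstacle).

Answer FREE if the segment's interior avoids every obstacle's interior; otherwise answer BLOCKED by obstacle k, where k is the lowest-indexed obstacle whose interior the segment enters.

FREE

Obstacle 1 [(1,2) (6,1) (10,8) (10,11) (2,10)]:
  edge (1,2)–(6,1): clear
  edge (6,1)–(10,8): clear
  edge (10,8)–(10,11): clear
  edge (10,11)–(2,10): clear
  edge (2,10)–(1,2): clear
  midpoint (37/2,41/2) outside
  → clear
Obstacle 2 [(0,13) (9,16) (0,23)]:
  edge (0,13)–(9,16): clear
  edge (9,16)–(0,23): clear
  edge (0,23)–(0,13): clear
  midpoint (37/2,41/2) outside
  → clear
Obstacle 3 [(13,3) (14,1) (23,0) (24,11) (17,6)]:
  edge (13,3)–(14,1): clear
  edge (14,1)–(23,0): clear
  edge (23,0)–(24,11): clear
  edge (24,11)–(17,6): clear
  edge (17,6)–(13,3): clear
  midpoint (37/2,41/2) outside
  → clear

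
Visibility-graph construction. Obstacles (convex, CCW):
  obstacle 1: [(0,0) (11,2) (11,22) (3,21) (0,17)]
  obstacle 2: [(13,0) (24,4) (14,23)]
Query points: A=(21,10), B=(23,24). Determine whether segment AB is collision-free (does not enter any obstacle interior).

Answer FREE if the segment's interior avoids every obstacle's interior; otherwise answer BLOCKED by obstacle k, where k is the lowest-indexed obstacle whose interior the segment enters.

Obstacle 1 [(0,0) (11,2) (11,22) (3,21) (0,17)]:
  edge (0,0)–(11,2): clear
  edge (11,2)–(11,22): clear
  edge (11,22)–(3,21): clear
  edge (3,21)–(0,17): clear
  edge (0,17)–(0,0): clear
  midpoint (22,17) outside
  → clear
Obstacle 2 [(13,0) (24,4) (14,23)]:
  edge (13,0)–(24,4): clear
  edge (24,4)–(14,23): clear
  edge (14,23)–(13,0): clear
  midpoint (22,17) outside
  → clear

FREE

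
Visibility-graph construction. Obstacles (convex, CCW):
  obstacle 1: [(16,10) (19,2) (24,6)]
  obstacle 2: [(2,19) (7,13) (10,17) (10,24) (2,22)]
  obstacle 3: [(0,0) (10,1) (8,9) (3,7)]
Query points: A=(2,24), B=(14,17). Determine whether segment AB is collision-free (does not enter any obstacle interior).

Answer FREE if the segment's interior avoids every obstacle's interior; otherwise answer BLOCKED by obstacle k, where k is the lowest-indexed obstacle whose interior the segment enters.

BLOCKED by obstacle 2

Obstacle 1 [(16,10) (19,2) (24,6)]:
  edge (16,10)–(19,2): clear
  edge (19,2)–(24,6): clear
  edge (24,6)–(16,10): clear
  midpoint (8,41/2) outside
  → clear
Obstacle 2 [(2,19) (7,13) (10,17) (10,24) (2,22)]:
  edge (2,19)–(7,13): clear
  edge (7,13)–(10,17): clear
  edge (10,17)–(10,24): crosses AB
  edge (10,24)–(2,22): crosses AB
  edge (2,22)–(2,19): clear
  → BLOCKED
Obstacle 3 [(0,0) (10,1) (8,9) (3,7)]:
  edge (0,0)–(10,1): clear
  edge (10,1)–(8,9): clear
  edge (8,9)–(3,7): clear
  edge (3,7)–(0,0): clear
  midpoint (8,41/2) outside
  → clear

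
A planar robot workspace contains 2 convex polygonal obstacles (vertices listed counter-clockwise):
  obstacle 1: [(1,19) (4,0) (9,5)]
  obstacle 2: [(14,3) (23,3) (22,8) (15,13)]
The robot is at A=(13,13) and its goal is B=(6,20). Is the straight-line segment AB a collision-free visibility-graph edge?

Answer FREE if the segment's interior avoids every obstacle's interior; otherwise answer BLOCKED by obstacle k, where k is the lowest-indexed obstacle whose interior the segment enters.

FREE

Obstacle 1 [(1,19) (4,0) (9,5)]:
  edge (1,19)–(4,0): clear
  edge (4,0)–(9,5): clear
  edge (9,5)–(1,19): clear
  midpoint (19/2,33/2) outside
  → clear
Obstacle 2 [(14,3) (23,3) (22,8) (15,13)]:
  edge (14,3)–(23,3): clear
  edge (23,3)–(22,8): clear
  edge (22,8)–(15,13): clear
  edge (15,13)–(14,3): clear
  midpoint (19/2,33/2) outside
  → clear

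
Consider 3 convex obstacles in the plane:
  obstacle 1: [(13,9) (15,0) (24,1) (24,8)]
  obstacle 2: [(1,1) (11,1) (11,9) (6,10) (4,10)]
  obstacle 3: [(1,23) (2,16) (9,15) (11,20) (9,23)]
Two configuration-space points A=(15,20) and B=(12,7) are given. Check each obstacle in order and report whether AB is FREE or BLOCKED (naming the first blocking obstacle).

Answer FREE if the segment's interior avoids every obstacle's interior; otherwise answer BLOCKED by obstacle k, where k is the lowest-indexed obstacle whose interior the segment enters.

Obstacle 1 [(13,9) (15,0) (24,1) (24,8)]:
  edge (13,9)–(15,0): clear
  edge (15,0)–(24,1): clear
  edge (24,1)–(24,8): clear
  edge (24,8)–(13,9): clear
  midpoint (27/2,27/2) outside
  → clear
Obstacle 2 [(1,1) (11,1) (11,9) (6,10) (4,10)]:
  edge (1,1)–(11,1): clear
  edge (11,1)–(11,9): clear
  edge (11,9)–(6,10): clear
  edge (6,10)–(4,10): clear
  edge (4,10)–(1,1): clear
  midpoint (27/2,27/2) outside
  → clear
Obstacle 3 [(1,23) (2,16) (9,15) (11,20) (9,23)]:
  edge (1,23)–(2,16): clear
  edge (2,16)–(9,15): clear
  edge (9,15)–(11,20): clear
  edge (11,20)–(9,23): clear
  edge (9,23)–(1,23): clear
  midpoint (27/2,27/2) outside
  → clear

FREE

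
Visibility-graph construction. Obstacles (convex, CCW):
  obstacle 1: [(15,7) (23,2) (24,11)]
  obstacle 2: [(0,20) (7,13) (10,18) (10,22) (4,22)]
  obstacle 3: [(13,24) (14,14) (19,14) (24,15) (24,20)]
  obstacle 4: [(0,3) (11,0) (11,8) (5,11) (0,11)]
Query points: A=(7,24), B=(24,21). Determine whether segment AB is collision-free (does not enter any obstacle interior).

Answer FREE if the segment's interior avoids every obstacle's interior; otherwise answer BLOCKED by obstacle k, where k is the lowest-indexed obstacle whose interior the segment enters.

Obstacle 1 [(15,7) (23,2) (24,11)]:
  edge (15,7)–(23,2): clear
  edge (23,2)–(24,11): clear
  edge (24,11)–(15,7): clear
  midpoint (31/2,45/2) outside
  → clear
Obstacle 2 [(0,20) (7,13) (10,18) (10,22) (4,22)]:
  edge (0,20)–(7,13): clear
  edge (7,13)–(10,18): clear
  edge (10,18)–(10,22): clear
  edge (10,22)–(4,22): clear
  edge (4,22)–(0,20): clear
  midpoint (31/2,45/2) outside
  → clear
Obstacle 3 [(13,24) (14,14) (19,14) (24,15) (24,20)]:
  edge (13,24)–(14,14): crosses AB
  edge (14,14)–(19,14): clear
  edge (19,14)–(24,15): clear
  edge (24,15)–(24,20): clear
  edge (24,20)–(13,24): crosses AB
  → BLOCKED
Obstacle 4 [(0,3) (11,0) (11,8) (5,11) (0,11)]:
  edge (0,3)–(11,0): clear
  edge (11,0)–(11,8): clear
  edge (11,8)–(5,11): clear
  edge (5,11)–(0,11): clear
  edge (0,11)–(0,3): clear
  midpoint (31/2,45/2) outside
  → clear

BLOCKED by obstacle 3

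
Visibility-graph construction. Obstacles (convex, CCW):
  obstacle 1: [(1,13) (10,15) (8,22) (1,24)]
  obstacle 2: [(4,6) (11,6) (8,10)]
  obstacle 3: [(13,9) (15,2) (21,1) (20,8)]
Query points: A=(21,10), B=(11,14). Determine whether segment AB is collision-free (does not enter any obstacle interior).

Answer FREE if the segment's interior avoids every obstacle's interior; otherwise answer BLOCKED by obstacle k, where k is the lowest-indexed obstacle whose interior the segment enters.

Obstacle 1 [(1,13) (10,15) (8,22) (1,24)]:
  edge (1,13)–(10,15): clear
  edge (10,15)–(8,22): clear
  edge (8,22)–(1,24): clear
  edge (1,24)–(1,13): clear
  midpoint (16,12) outside
  → clear
Obstacle 2 [(4,6) (11,6) (8,10)]:
  edge (4,6)–(11,6): clear
  edge (11,6)–(8,10): clear
  edge (8,10)–(4,6): clear
  midpoint (16,12) outside
  → clear
Obstacle 3 [(13,9) (15,2) (21,1) (20,8)]:
  edge (13,9)–(15,2): clear
  edge (15,2)–(21,1): clear
  edge (21,1)–(20,8): clear
  edge (20,8)–(13,9): clear
  midpoint (16,12) outside
  → clear

FREE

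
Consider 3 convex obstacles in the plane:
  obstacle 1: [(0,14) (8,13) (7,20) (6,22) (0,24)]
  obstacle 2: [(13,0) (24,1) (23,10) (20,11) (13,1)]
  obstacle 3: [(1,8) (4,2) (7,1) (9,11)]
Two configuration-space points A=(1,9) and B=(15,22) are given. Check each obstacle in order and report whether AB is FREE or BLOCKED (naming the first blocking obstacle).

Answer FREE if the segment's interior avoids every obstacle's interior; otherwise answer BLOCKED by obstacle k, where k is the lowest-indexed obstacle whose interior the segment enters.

BLOCKED by obstacle 1

Obstacle 1 [(0,14) (8,13) (7,20) (6,22) (0,24)]:
  edge (0,14)–(8,13): crosses AB
  edge (8,13)–(7,20): crosses AB
  edge (7,20)–(6,22): clear
  edge (6,22)–(0,24): clear
  edge (0,24)–(0,14): clear
  → BLOCKED
Obstacle 2 [(13,0) (24,1) (23,10) (20,11) (13,1)]:
  edge (13,0)–(24,1): clear
  edge (24,1)–(23,10): clear
  edge (23,10)–(20,11): clear
  edge (20,11)–(13,1): clear
  edge (13,1)–(13,0): clear
  midpoint (8,31/2) outside
  → clear
Obstacle 3 [(1,8) (4,2) (7,1) (9,11)]:
  edge (1,8)–(4,2): clear
  edge (4,2)–(7,1): clear
  edge (7,1)–(9,11): clear
  edge (9,11)–(1,8): clear
  midpoint (8,31/2) outside
  → clear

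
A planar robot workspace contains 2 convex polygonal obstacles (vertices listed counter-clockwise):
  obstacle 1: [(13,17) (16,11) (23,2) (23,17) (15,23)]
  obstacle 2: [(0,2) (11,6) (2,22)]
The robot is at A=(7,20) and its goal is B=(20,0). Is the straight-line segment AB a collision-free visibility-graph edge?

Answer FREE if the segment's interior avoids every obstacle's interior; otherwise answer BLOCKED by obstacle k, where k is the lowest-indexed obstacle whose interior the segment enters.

Obstacle 1 [(13,17) (16,11) (23,2) (23,17) (15,23)]:
  edge (13,17)–(16,11): clear
  edge (16,11)–(23,2): clear
  edge (23,2)–(23,17): clear
  edge (23,17)–(15,23): clear
  edge (15,23)–(13,17): clear
  midpoint (27/2,10) outside
  → clear
Obstacle 2 [(0,2) (11,6) (2,22)]:
  edge (0,2)–(11,6): clear
  edge (11,6)–(2,22): clear
  edge (2,22)–(0,2): clear
  midpoint (27/2,10) outside
  → clear

FREE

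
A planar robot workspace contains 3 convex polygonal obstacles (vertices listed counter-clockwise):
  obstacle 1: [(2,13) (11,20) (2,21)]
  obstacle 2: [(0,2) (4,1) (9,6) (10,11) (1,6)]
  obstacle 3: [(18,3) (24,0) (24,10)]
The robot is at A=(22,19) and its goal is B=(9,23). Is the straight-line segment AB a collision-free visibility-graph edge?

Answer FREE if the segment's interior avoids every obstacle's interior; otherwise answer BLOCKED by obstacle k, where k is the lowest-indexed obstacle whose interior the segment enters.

Obstacle 1 [(2,13) (11,20) (2,21)]:
  edge (2,13)–(11,20): clear
  edge (11,20)–(2,21): clear
  edge (2,21)–(2,13): clear
  midpoint (31/2,21) outside
  → clear
Obstacle 2 [(0,2) (4,1) (9,6) (10,11) (1,6)]:
  edge (0,2)–(4,1): clear
  edge (4,1)–(9,6): clear
  edge (9,6)–(10,11): clear
  edge (10,11)–(1,6): clear
  edge (1,6)–(0,2): clear
  midpoint (31/2,21) outside
  → clear
Obstacle 3 [(18,3) (24,0) (24,10)]:
  edge (18,3)–(24,0): clear
  edge (24,0)–(24,10): clear
  edge (24,10)–(18,3): clear
  midpoint (31/2,21) outside
  → clear

FREE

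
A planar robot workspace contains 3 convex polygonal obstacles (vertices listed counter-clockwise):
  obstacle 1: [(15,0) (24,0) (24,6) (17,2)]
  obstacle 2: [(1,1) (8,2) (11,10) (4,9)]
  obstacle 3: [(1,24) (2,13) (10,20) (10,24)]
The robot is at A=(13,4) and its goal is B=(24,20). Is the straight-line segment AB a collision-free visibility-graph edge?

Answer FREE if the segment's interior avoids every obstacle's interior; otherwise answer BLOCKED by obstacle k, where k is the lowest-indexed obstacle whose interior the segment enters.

FREE

Obstacle 1 [(15,0) (24,0) (24,6) (17,2)]:
  edge (15,0)–(24,0): clear
  edge (24,0)–(24,6): clear
  edge (24,6)–(17,2): clear
  edge (17,2)–(15,0): clear
  midpoint (37/2,12) outside
  → clear
Obstacle 2 [(1,1) (8,2) (11,10) (4,9)]:
  edge (1,1)–(8,2): clear
  edge (8,2)–(11,10): clear
  edge (11,10)–(4,9): clear
  edge (4,9)–(1,1): clear
  midpoint (37/2,12) outside
  → clear
Obstacle 3 [(1,24) (2,13) (10,20) (10,24)]:
  edge (1,24)–(2,13): clear
  edge (2,13)–(10,20): clear
  edge (10,20)–(10,24): clear
  edge (10,24)–(1,24): clear
  midpoint (37/2,12) outside
  → clear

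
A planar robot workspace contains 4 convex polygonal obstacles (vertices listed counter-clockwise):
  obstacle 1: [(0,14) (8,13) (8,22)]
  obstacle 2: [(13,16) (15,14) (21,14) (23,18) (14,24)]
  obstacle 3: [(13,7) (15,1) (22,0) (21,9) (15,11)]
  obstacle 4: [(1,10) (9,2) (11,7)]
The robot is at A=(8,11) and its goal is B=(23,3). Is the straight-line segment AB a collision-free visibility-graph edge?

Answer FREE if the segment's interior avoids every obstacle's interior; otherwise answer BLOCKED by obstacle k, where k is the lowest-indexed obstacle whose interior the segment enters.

Obstacle 1 [(0,14) (8,13) (8,22)]:
  edge (0,14)–(8,13): clear
  edge (8,13)–(8,22): clear
  edge (8,22)–(0,14): clear
  midpoint (31/2,7) outside
  → clear
Obstacle 2 [(13,16) (15,14) (21,14) (23,18) (14,24)]:
  edge (13,16)–(15,14): clear
  edge (15,14)–(21,14): clear
  edge (21,14)–(23,18): clear
  edge (23,18)–(14,24): clear
  edge (14,24)–(13,16): clear
  midpoint (31/2,7) outside
  → clear
Obstacle 3 [(13,7) (15,1) (22,0) (21,9) (15,11)]:
  edge (13,7)–(15,1): clear
  edge (15,1)–(22,0): clear
  edge (22,0)–(21,9): crosses AB
  edge (21,9)–(15,11): clear
  edge (15,11)–(13,7): crosses AB
  → BLOCKED
Obstacle 4 [(1,10) (9,2) (11,7)]:
  edge (1,10)–(9,2): clear
  edge (9,2)–(11,7): clear
  edge (11,7)–(1,10): clear
  midpoint (31/2,7) outside
  → clear

BLOCKED by obstacle 3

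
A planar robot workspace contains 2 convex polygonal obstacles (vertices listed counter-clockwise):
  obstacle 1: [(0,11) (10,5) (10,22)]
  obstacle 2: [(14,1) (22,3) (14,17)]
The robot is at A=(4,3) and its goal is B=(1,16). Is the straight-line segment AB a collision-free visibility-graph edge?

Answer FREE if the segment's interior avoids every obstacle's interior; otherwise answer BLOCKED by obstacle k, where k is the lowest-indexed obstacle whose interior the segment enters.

BLOCKED by obstacle 1

Obstacle 1 [(0,11) (10,5) (10,22)]:
  edge (0,11)–(10,5): crosses AB
  edge (10,5)–(10,22): clear
  edge (10,22)–(0,11): crosses AB
  → BLOCKED
Obstacle 2 [(14,1) (22,3) (14,17)]:
  edge (14,1)–(22,3): clear
  edge (22,3)–(14,17): clear
  edge (14,17)–(14,1): clear
  midpoint (5/2,19/2) outside
  → clear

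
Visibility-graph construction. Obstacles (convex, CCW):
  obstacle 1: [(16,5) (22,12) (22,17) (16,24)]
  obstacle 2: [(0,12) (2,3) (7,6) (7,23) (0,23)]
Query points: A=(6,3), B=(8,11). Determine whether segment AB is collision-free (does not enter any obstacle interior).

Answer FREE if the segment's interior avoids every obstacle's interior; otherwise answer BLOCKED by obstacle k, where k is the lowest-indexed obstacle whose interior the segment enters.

BLOCKED by obstacle 2

Obstacle 1 [(16,5) (22,12) (22,17) (16,24)]:
  edge (16,5)–(22,12): clear
  edge (22,12)–(22,17): clear
  edge (22,17)–(16,24): clear
  edge (16,24)–(16,5): clear
  midpoint (7,7) outside
  → clear
Obstacle 2 [(0,12) (2,3) (7,6) (7,23) (0,23)]:
  edge (0,12)–(2,3): clear
  edge (2,3)–(7,6): crosses AB
  edge (7,6)–(7,23): crosses AB
  edge (7,23)–(0,23): clear
  edge (0,23)–(0,12): clear
  → BLOCKED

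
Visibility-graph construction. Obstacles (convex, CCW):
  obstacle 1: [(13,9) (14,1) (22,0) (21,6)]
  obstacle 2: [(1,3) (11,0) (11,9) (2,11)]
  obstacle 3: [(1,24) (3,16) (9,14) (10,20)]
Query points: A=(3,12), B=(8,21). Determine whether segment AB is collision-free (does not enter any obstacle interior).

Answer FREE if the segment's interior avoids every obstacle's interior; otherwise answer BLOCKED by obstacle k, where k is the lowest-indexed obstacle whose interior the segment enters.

BLOCKED by obstacle 3

Obstacle 1 [(13,9) (14,1) (22,0) (21,6)]:
  edge (13,9)–(14,1): clear
  edge (14,1)–(22,0): clear
  edge (22,0)–(21,6): clear
  edge (21,6)–(13,9): clear
  midpoint (11/2,33/2) outside
  → clear
Obstacle 2 [(1,3) (11,0) (11,9) (2,11)]:
  edge (1,3)–(11,0): clear
  edge (11,0)–(11,9): clear
  edge (11,9)–(2,11): clear
  edge (2,11)–(1,3): clear
  midpoint (11/2,33/2) outside
  → clear
Obstacle 3 [(1,24) (3,16) (9,14) (10,20)]:
  edge (1,24)–(3,16): clear
  edge (3,16)–(9,14): crosses AB
  edge (9,14)–(10,20): clear
  edge (10,20)–(1,24): crosses AB
  → BLOCKED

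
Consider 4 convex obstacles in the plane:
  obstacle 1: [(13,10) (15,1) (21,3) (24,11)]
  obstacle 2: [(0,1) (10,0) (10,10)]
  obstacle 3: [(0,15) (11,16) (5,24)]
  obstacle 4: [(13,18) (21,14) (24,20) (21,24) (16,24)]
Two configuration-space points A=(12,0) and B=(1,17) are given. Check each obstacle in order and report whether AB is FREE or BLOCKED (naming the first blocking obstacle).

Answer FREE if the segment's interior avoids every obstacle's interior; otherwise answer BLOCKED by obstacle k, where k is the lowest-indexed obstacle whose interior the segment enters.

Obstacle 1 [(13,10) (15,1) (21,3) (24,11)]:
  edge (13,10)–(15,1): clear
  edge (15,1)–(21,3): clear
  edge (21,3)–(24,11): clear
  edge (24,11)–(13,10): clear
  midpoint (13/2,17/2) outside
  → clear
Obstacle 2 [(0,1) (10,0) (10,10)]:
  edge (0,1)–(10,0): clear
  edge (10,0)–(10,10): crosses AB
  edge (10,10)–(0,1): crosses AB
  → BLOCKED
Obstacle 3 [(0,15) (11,16) (5,24)]:
  edge (0,15)–(11,16): crosses AB
  edge (11,16)–(5,24): clear
  edge (5,24)–(0,15): crosses AB
  → BLOCKED
Obstacle 4 [(13,18) (21,14) (24,20) (21,24) (16,24)]:
  edge (13,18)–(21,14): clear
  edge (21,14)–(24,20): clear
  edge (24,20)–(21,24): clear
  edge (21,24)–(16,24): clear
  edge (16,24)–(13,18): clear
  midpoint (13/2,17/2) outside
  → clear

BLOCKED by obstacle 2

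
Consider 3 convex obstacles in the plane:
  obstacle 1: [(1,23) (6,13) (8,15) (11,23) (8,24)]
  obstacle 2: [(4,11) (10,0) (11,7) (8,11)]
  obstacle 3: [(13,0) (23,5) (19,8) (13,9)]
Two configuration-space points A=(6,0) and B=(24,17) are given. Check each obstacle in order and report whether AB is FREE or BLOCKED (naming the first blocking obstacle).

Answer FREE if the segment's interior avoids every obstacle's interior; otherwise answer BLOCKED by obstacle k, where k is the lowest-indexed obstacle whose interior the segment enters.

BLOCKED by obstacle 2

Obstacle 1 [(1,23) (6,13) (8,15) (11,23) (8,24)]:
  edge (1,23)–(6,13): clear
  edge (6,13)–(8,15): clear
  edge (8,15)–(11,23): clear
  edge (11,23)–(8,24): clear
  edge (8,24)–(1,23): clear
  midpoint (15,17/2) outside
  → clear
Obstacle 2 [(4,11) (10,0) (11,7) (8,11)]:
  edge (4,11)–(10,0): crosses AB
  edge (10,0)–(11,7): crosses AB
  edge (11,7)–(8,11): clear
  edge (8,11)–(4,11): clear
  → BLOCKED
Obstacle 3 [(13,0) (23,5) (19,8) (13,9)]:
  edge (13,0)–(23,5): clear
  edge (23,5)–(19,8): clear
  edge (19,8)–(13,9): crosses AB
  edge (13,9)–(13,0): crosses AB
  → BLOCKED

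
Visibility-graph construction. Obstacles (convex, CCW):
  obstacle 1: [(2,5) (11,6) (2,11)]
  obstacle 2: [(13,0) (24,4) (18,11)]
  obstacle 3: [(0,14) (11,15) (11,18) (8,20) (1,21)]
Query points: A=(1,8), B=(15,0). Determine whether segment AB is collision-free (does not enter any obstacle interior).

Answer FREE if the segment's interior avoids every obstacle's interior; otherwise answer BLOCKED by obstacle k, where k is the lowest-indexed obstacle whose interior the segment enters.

Obstacle 1 [(2,5) (11,6) (2,11)]:
  edge (2,5)–(11,6): crosses AB
  edge (11,6)–(2,11): clear
  edge (2,11)–(2,5): crosses AB
  → BLOCKED
Obstacle 2 [(13,0) (24,4) (18,11)]:
  edge (13,0)–(24,4): crosses AB
  edge (24,4)–(18,11): clear
  edge (18,11)–(13,0): crosses AB
  → BLOCKED
Obstacle 3 [(0,14) (11,15) (11,18) (8,20) (1,21)]:
  edge (0,14)–(11,15): clear
  edge (11,15)–(11,18): clear
  edge (11,18)–(8,20): clear
  edge (8,20)–(1,21): clear
  edge (1,21)–(0,14): clear
  midpoint (8,4) outside
  → clear

BLOCKED by obstacle 1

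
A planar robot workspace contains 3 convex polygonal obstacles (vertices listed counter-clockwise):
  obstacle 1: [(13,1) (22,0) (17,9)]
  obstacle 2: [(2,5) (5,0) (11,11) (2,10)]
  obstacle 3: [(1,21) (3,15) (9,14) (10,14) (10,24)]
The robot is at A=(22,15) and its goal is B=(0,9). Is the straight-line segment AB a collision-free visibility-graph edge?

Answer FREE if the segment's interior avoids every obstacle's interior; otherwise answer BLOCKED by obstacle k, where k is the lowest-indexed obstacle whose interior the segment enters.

BLOCKED by obstacle 2

Obstacle 1 [(13,1) (22,0) (17,9)]:
  edge (13,1)–(22,0): clear
  edge (22,0)–(17,9): clear
  edge (17,9)–(13,1): clear
  midpoint (11,12) outside
  → clear
Obstacle 2 [(2,5) (5,0) (11,11) (2,10)]:
  edge (2,5)–(5,0): clear
  edge (5,0)–(11,11): clear
  edge (11,11)–(2,10): crosses AB
  edge (2,10)–(2,5): crosses AB
  → BLOCKED
Obstacle 3 [(1,21) (3,15) (9,14) (10,14) (10,24)]:
  edge (1,21)–(3,15): clear
  edge (3,15)–(9,14): clear
  edge (9,14)–(10,14): clear
  edge (10,14)–(10,24): clear
  edge (10,24)–(1,21): clear
  midpoint (11,12) outside
  → clear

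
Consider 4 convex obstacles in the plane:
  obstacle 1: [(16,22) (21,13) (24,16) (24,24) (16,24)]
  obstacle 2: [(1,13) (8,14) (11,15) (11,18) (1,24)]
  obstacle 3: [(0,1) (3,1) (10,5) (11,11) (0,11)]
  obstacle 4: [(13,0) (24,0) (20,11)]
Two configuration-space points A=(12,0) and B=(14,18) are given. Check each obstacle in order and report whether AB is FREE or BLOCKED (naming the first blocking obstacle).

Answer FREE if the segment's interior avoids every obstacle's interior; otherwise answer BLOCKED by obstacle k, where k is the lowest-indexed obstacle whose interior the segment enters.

Obstacle 1 [(16,22) (21,13) (24,16) (24,24) (16,24)]:
  edge (16,22)–(21,13): clear
  edge (21,13)–(24,16): clear
  edge (24,16)–(24,24): clear
  edge (24,24)–(16,24): clear
  edge (16,24)–(16,22): clear
  midpoint (13,9) outside
  → clear
Obstacle 2 [(1,13) (8,14) (11,15) (11,18) (1,24)]:
  edge (1,13)–(8,14): clear
  edge (8,14)–(11,15): clear
  edge (11,15)–(11,18): clear
  edge (11,18)–(1,24): clear
  edge (1,24)–(1,13): clear
  midpoint (13,9) outside
  → clear
Obstacle 3 [(0,1) (3,1) (10,5) (11,11) (0,11)]:
  edge (0,1)–(3,1): clear
  edge (3,1)–(10,5): clear
  edge (10,5)–(11,11): clear
  edge (11,11)–(0,11): clear
  edge (0,11)–(0,1): clear
  midpoint (13,9) outside
  → clear
Obstacle 4 [(13,0) (24,0) (20,11)]:
  edge (13,0)–(24,0): clear
  edge (24,0)–(20,11): clear
  edge (20,11)–(13,0): clear
  midpoint (13,9) outside
  → clear

FREE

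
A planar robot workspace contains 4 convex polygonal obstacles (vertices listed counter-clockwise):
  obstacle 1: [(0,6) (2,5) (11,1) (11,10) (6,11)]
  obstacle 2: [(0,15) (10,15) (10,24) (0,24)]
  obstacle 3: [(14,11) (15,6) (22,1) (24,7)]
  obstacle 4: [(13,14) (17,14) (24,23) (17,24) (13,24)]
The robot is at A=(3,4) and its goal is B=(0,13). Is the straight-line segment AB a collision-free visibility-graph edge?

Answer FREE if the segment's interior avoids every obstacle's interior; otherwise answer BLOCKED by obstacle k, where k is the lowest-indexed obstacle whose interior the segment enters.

Obstacle 1 [(0,6) (2,5) (11,1) (11,10) (6,11)]:
  edge (0,6)–(2,5): clear
  edge (2,5)–(11,1): crosses AB
  edge (11,1)–(11,10): clear
  edge (11,10)–(6,11): clear
  edge (6,11)–(0,6): crosses AB
  → BLOCKED
Obstacle 2 [(0,15) (10,15) (10,24) (0,24)]:
  edge (0,15)–(10,15): clear
  edge (10,15)–(10,24): clear
  edge (10,24)–(0,24): clear
  edge (0,24)–(0,15): clear
  midpoint (3/2,17/2) outside
  → clear
Obstacle 3 [(14,11) (15,6) (22,1) (24,7)]:
  edge (14,11)–(15,6): clear
  edge (15,6)–(22,1): clear
  edge (22,1)–(24,7): clear
  edge (24,7)–(14,11): clear
  midpoint (3/2,17/2) outside
  → clear
Obstacle 4 [(13,14) (17,14) (24,23) (17,24) (13,24)]:
  edge (13,14)–(17,14): clear
  edge (17,14)–(24,23): clear
  edge (24,23)–(17,24): clear
  edge (17,24)–(13,24): clear
  edge (13,24)–(13,14): clear
  midpoint (3/2,17/2) outside
  → clear

BLOCKED by obstacle 1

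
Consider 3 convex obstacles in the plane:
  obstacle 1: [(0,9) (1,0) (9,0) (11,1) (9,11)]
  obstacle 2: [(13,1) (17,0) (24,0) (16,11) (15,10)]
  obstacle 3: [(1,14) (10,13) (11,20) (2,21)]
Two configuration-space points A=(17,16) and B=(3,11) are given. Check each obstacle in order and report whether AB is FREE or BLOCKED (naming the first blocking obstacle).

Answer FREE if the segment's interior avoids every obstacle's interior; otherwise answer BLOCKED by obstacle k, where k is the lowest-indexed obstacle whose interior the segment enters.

BLOCKED by obstacle 3

Obstacle 1 [(0,9) (1,0) (9,0) (11,1) (9,11)]:
  edge (0,9)–(1,0): clear
  edge (1,0)–(9,0): clear
  edge (9,0)–(11,1): clear
  edge (11,1)–(9,11): clear
  edge (9,11)–(0,9): clear
  midpoint (10,27/2) outside
  → clear
Obstacle 2 [(13,1) (17,0) (24,0) (16,11) (15,10)]:
  edge (13,1)–(17,0): clear
  edge (17,0)–(24,0): clear
  edge (24,0)–(16,11): clear
  edge (16,11)–(15,10): clear
  edge (15,10)–(13,1): clear
  midpoint (10,27/2) outside
  → clear
Obstacle 3 [(1,14) (10,13) (11,20) (2,21)]:
  edge (1,14)–(10,13): crosses AB
  edge (10,13)–(11,20): crosses AB
  edge (11,20)–(2,21): clear
  edge (2,21)–(1,14): clear
  → BLOCKED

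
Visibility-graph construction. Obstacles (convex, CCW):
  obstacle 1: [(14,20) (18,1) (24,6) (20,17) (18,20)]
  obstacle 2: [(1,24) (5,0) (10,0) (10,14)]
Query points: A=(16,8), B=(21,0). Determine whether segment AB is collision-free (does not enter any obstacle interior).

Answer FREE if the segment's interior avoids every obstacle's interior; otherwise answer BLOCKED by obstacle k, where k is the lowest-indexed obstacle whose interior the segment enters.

Obstacle 1 [(14,20) (18,1) (24,6) (20,17) (18,20)]:
  edge (14,20)–(18,1): crosses AB
  edge (18,1)–(24,6): crosses AB
  edge (24,6)–(20,17): clear
  edge (20,17)–(18,20): clear
  edge (18,20)–(14,20): clear
  → BLOCKED
Obstacle 2 [(1,24) (5,0) (10,0) (10,14)]:
  edge (1,24)–(5,0): clear
  edge (5,0)–(10,0): clear
  edge (10,0)–(10,14): clear
  edge (10,14)–(1,24): clear
  midpoint (37/2,4) outside
  → clear

BLOCKED by obstacle 1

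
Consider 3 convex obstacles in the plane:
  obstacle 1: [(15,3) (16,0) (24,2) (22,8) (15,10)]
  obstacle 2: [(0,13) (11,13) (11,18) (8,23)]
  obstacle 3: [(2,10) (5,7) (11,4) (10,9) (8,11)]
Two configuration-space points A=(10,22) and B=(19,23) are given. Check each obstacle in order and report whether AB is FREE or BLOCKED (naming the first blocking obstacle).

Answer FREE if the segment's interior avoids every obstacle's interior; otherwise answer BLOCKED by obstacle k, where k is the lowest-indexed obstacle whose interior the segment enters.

Obstacle 1 [(15,3) (16,0) (24,2) (22,8) (15,10)]:
  edge (15,3)–(16,0): clear
  edge (16,0)–(24,2): clear
  edge (24,2)–(22,8): clear
  edge (22,8)–(15,10): clear
  edge (15,10)–(15,3): clear
  midpoint (29/2,45/2) outside
  → clear
Obstacle 2 [(0,13) (11,13) (11,18) (8,23)]:
  edge (0,13)–(11,13): clear
  edge (11,13)–(11,18): clear
  edge (11,18)–(8,23): clear
  edge (8,23)–(0,13): clear
  midpoint (29/2,45/2) outside
  → clear
Obstacle 3 [(2,10) (5,7) (11,4) (10,9) (8,11)]:
  edge (2,10)–(5,7): clear
  edge (5,7)–(11,4): clear
  edge (11,4)–(10,9): clear
  edge (10,9)–(8,11): clear
  edge (8,11)–(2,10): clear
  midpoint (29/2,45/2) outside
  → clear

FREE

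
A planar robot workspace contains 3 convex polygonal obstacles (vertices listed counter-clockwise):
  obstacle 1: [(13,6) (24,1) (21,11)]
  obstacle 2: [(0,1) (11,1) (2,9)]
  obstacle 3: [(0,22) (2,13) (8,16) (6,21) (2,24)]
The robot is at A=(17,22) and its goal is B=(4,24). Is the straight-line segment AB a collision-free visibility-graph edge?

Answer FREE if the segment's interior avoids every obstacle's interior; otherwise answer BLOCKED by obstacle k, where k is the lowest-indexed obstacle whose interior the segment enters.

Obstacle 1 [(13,6) (24,1) (21,11)]:
  edge (13,6)–(24,1): clear
  edge (24,1)–(21,11): clear
  edge (21,11)–(13,6): clear
  midpoint (21/2,23) outside
  → clear
Obstacle 2 [(0,1) (11,1) (2,9)]:
  edge (0,1)–(11,1): clear
  edge (11,1)–(2,9): clear
  edge (2,9)–(0,1): clear
  midpoint (21/2,23) outside
  → clear
Obstacle 3 [(0,22) (2,13) (8,16) (6,21) (2,24)]:
  edge (0,22)–(2,13): clear
  edge (2,13)–(8,16): clear
  edge (8,16)–(6,21): clear
  edge (6,21)–(2,24): clear
  edge (2,24)–(0,22): clear
  midpoint (21/2,23) outside
  → clear

FREE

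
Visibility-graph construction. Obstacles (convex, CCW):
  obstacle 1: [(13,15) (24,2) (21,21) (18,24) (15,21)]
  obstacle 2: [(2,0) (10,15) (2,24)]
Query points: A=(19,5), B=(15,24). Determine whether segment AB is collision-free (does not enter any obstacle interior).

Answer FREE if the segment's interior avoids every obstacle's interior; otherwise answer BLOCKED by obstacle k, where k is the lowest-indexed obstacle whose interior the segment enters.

BLOCKED by obstacle 1

Obstacle 1 [(13,15) (24,2) (21,21) (18,24) (15,21)]:
  edge (13,15)–(24,2): crosses AB
  edge (24,2)–(21,21): clear
  edge (21,21)–(18,24): clear
  edge (18,24)–(15,21): crosses AB
  edge (15,21)–(13,15): clear
  → BLOCKED
Obstacle 2 [(2,0) (10,15) (2,24)]:
  edge (2,0)–(10,15): clear
  edge (10,15)–(2,24): clear
  edge (2,24)–(2,0): clear
  midpoint (17,29/2) outside
  → clear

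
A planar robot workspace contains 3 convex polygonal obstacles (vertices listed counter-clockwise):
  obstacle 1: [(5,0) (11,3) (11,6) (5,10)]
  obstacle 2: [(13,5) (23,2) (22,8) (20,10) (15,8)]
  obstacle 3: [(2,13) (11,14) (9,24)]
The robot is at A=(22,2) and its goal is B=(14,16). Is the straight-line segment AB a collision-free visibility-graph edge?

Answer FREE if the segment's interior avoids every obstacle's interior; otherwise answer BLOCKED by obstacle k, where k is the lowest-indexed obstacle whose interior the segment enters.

BLOCKED by obstacle 2

Obstacle 1 [(5,0) (11,3) (11,6) (5,10)]:
  edge (5,0)–(11,3): clear
  edge (11,3)–(11,6): clear
  edge (11,6)–(5,10): clear
  edge (5,10)–(5,0): clear
  midpoint (18,9) outside
  → clear
Obstacle 2 [(13,5) (23,2) (22,8) (20,10) (15,8)]:
  edge (13,5)–(23,2): crosses AB
  edge (23,2)–(22,8): clear
  edge (22,8)–(20,10): clear
  edge (20,10)–(15,8): crosses AB
  edge (15,8)–(13,5): clear
  → BLOCKED
Obstacle 3 [(2,13) (11,14) (9,24)]:
  edge (2,13)–(11,14): clear
  edge (11,14)–(9,24): clear
  edge (9,24)–(2,13): clear
  midpoint (18,9) outside
  → clear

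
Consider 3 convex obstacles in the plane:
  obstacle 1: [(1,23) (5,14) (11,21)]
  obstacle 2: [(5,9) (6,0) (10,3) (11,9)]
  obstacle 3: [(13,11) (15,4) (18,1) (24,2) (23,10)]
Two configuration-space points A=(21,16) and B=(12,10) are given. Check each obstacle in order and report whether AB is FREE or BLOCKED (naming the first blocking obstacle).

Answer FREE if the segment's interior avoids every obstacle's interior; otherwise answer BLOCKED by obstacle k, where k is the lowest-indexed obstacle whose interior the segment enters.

BLOCKED by obstacle 3

Obstacle 1 [(1,23) (5,14) (11,21)]:
  edge (1,23)–(5,14): clear
  edge (5,14)–(11,21): clear
  edge (11,21)–(1,23): clear
  midpoint (33/2,13) outside
  → clear
Obstacle 2 [(5,9) (6,0) (10,3) (11,9)]:
  edge (5,9)–(6,0): clear
  edge (6,0)–(10,3): clear
  edge (10,3)–(11,9): clear
  edge (11,9)–(5,9): clear
  midpoint (33/2,13) outside
  → clear
Obstacle 3 [(13,11) (15,4) (18,1) (24,2) (23,10)]:
  edge (13,11)–(15,4): crosses AB
  edge (15,4)–(18,1): clear
  edge (18,1)–(24,2): clear
  edge (24,2)–(23,10): clear
  edge (23,10)–(13,11): crosses AB
  → BLOCKED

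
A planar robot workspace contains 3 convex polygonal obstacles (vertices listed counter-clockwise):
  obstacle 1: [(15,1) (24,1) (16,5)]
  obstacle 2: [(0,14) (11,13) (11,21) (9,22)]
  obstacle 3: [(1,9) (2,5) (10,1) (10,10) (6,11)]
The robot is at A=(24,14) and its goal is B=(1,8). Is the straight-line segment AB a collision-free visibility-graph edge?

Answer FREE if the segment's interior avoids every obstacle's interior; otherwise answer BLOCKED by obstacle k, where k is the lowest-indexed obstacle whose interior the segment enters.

Obstacle 1 [(15,1) (24,1) (16,5)]:
  edge (15,1)–(24,1): clear
  edge (24,1)–(16,5): clear
  edge (16,5)–(15,1): clear
  midpoint (25/2,11) outside
  → clear
Obstacle 2 [(0,14) (11,13) (11,21) (9,22)]:
  edge (0,14)–(11,13): clear
  edge (11,13)–(11,21): clear
  edge (11,21)–(9,22): clear
  edge (9,22)–(0,14): clear
  midpoint (25/2,11) outside
  → clear
Obstacle 3 [(1,9) (2,5) (10,1) (10,10) (6,11)]:
  edge (1,9)–(2,5): crosses AB
  edge (2,5)–(10,1): clear
  edge (10,1)–(10,10): clear
  edge (10,10)–(6,11): crosses AB
  edge (6,11)–(1,9): clear
  → BLOCKED

BLOCKED by obstacle 3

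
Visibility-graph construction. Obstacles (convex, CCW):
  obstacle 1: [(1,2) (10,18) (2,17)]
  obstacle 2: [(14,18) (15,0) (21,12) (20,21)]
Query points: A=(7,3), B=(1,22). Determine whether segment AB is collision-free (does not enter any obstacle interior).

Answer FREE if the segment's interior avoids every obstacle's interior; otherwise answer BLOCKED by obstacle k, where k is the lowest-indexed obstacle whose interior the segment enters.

BLOCKED by obstacle 1

Obstacle 1 [(1,2) (10,18) (2,17)]:
  edge (1,2)–(10,18): crosses AB
  edge (10,18)–(2,17): crosses AB
  edge (2,17)–(1,2): clear
  → BLOCKED
Obstacle 2 [(14,18) (15,0) (21,12) (20,21)]:
  edge (14,18)–(15,0): clear
  edge (15,0)–(21,12): clear
  edge (21,12)–(20,21): clear
  edge (20,21)–(14,18): clear
  midpoint (4,25/2) outside
  → clear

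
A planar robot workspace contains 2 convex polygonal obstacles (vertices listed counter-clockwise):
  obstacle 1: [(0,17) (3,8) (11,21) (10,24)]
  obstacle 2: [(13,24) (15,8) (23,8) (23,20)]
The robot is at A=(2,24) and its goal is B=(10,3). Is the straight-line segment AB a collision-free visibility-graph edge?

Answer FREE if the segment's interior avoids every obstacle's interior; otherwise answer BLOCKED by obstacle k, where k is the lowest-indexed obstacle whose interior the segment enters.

Obstacle 1 [(0,17) (3,8) (11,21) (10,24)]:
  edge (0,17)–(3,8): clear
  edge (3,8)–(11,21): crosses AB
  edge (11,21)–(10,24): clear
  edge (10,24)–(0,17): crosses AB
  → BLOCKED
Obstacle 2 [(13,24) (15,8) (23,8) (23,20)]:
  edge (13,24)–(15,8): clear
  edge (15,8)–(23,8): clear
  edge (23,8)–(23,20): clear
  edge (23,20)–(13,24): clear
  midpoint (6,27/2) outside
  → clear

BLOCKED by obstacle 1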